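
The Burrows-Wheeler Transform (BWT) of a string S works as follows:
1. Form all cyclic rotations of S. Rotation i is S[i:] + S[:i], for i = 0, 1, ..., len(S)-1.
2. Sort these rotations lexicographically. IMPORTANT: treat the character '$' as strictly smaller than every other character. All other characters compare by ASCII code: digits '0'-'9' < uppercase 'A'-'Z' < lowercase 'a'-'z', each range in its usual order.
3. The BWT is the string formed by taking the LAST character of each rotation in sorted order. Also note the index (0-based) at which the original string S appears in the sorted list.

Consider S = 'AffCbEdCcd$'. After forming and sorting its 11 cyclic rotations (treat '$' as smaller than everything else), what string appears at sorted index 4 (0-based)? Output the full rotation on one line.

Answer: EdCcd$AffCb

Derivation:
All 11 rotations (rotation i = S[i:]+S[:i]):
  rot[0] = AffCbEdCcd$
  rot[1] = ffCbEdCcd$A
  rot[2] = fCbEdCcd$Af
  rot[3] = CbEdCcd$Aff
  rot[4] = bEdCcd$AffC
  rot[5] = EdCcd$AffCb
  rot[6] = dCcd$AffCbE
  rot[7] = Ccd$AffCbEd
  rot[8] = cd$AffCbEdC
  rot[9] = d$AffCbEdCc
  rot[10] = $AffCbEdCcd
Sorted (with $ < everything):
  sorted[0] = $AffCbEdCcd
  sorted[1] = AffCbEdCcd$
  sorted[2] = CbEdCcd$Aff
  sorted[3] = Ccd$AffCbEd
  sorted[4] = EdCcd$AffCb
  sorted[5] = bEdCcd$AffC
  sorted[6] = cd$AffCbEdC
  sorted[7] = d$AffCbEdCc
  sorted[8] = dCcd$AffCbE
  sorted[9] = fCbEdCcd$Af
  sorted[10] = ffCbEdCcd$A
sorted[4] = EdCcd$AffCb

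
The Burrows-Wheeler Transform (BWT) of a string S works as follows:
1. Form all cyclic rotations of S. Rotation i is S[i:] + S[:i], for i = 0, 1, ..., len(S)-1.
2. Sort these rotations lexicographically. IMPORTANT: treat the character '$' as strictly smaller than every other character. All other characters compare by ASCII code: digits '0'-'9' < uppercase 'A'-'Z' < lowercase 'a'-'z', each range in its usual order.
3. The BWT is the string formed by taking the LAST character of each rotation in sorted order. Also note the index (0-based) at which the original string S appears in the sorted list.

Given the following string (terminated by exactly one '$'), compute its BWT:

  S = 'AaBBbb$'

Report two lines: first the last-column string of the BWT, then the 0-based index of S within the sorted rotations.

Answer: b$aBAbB
1

Derivation:
All 7 rotations (rotation i = S[i:]+S[:i]):
  rot[0] = AaBBbb$
  rot[1] = aBBbb$A
  rot[2] = BBbb$Aa
  rot[3] = Bbb$AaB
  rot[4] = bb$AaBB
  rot[5] = b$AaBBb
  rot[6] = $AaBBbb
Sorted (with $ < everything):
  sorted[0] = $AaBBbb  (last char: 'b')
  sorted[1] = AaBBbb$  (last char: '$')
  sorted[2] = BBbb$Aa  (last char: 'a')
  sorted[3] = Bbb$AaB  (last char: 'B')
  sorted[4] = aBBbb$A  (last char: 'A')
  sorted[5] = b$AaBBb  (last char: 'b')
  sorted[6] = bb$AaBB  (last char: 'B')
Last column: b$aBAbB
Original string S is at sorted index 1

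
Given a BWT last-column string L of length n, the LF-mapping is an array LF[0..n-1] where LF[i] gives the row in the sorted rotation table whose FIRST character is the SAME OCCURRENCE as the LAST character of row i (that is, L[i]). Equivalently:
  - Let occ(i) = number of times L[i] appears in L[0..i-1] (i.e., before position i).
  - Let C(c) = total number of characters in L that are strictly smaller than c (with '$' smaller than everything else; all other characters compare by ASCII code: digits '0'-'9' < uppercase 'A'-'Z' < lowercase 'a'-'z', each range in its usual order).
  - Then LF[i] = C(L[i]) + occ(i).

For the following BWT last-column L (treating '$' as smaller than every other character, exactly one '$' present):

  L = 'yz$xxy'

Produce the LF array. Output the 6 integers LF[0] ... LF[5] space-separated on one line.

Answer: 3 5 0 1 2 4

Derivation:
Char counts: '$':1, 'x':2, 'y':2, 'z':1
C (first-col start): C('$')=0, C('x')=1, C('y')=3, C('z')=5
L[0]='y': occ=0, LF[0]=C('y')+0=3+0=3
L[1]='z': occ=0, LF[1]=C('z')+0=5+0=5
L[2]='$': occ=0, LF[2]=C('$')+0=0+0=0
L[3]='x': occ=0, LF[3]=C('x')+0=1+0=1
L[4]='x': occ=1, LF[4]=C('x')+1=1+1=2
L[5]='y': occ=1, LF[5]=C('y')+1=3+1=4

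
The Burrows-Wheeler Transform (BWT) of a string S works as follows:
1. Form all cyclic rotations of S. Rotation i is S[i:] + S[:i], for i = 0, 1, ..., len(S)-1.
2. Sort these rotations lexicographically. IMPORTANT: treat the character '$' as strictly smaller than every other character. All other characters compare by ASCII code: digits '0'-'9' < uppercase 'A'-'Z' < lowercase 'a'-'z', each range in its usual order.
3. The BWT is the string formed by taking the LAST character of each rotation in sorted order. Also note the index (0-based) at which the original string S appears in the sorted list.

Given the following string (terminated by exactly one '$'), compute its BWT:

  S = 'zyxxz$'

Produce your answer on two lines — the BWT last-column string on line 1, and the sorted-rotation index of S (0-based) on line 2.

Answer: zyxzx$
5

Derivation:
All 6 rotations (rotation i = S[i:]+S[:i]):
  rot[0] = zyxxz$
  rot[1] = yxxz$z
  rot[2] = xxz$zy
  rot[3] = xz$zyx
  rot[4] = z$zyxx
  rot[5] = $zyxxz
Sorted (with $ < everything):
  sorted[0] = $zyxxz  (last char: 'z')
  sorted[1] = xxz$zy  (last char: 'y')
  sorted[2] = xz$zyx  (last char: 'x')
  sorted[3] = yxxz$z  (last char: 'z')
  sorted[4] = z$zyxx  (last char: 'x')
  sorted[5] = zyxxz$  (last char: '$')
Last column: zyxzx$
Original string S is at sorted index 5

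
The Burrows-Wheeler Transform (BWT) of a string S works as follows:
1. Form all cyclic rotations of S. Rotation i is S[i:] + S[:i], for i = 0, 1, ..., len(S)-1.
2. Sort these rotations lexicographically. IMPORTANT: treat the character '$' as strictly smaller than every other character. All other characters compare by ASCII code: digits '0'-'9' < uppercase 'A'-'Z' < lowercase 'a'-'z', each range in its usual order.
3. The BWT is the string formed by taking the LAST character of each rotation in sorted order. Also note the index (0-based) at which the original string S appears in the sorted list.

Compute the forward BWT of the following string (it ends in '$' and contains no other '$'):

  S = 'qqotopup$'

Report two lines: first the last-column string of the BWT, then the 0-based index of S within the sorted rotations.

Answer: ptquoq$op
6

Derivation:
All 9 rotations (rotation i = S[i:]+S[:i]):
  rot[0] = qqotopup$
  rot[1] = qotopup$q
  rot[2] = otopup$qq
  rot[3] = topup$qqo
  rot[4] = opup$qqot
  rot[5] = pup$qqoto
  rot[6] = up$qqotop
  rot[7] = p$qqotopu
  rot[8] = $qqotopup
Sorted (with $ < everything):
  sorted[0] = $qqotopup  (last char: 'p')
  sorted[1] = opup$qqot  (last char: 't')
  sorted[2] = otopup$qq  (last char: 'q')
  sorted[3] = p$qqotopu  (last char: 'u')
  sorted[4] = pup$qqoto  (last char: 'o')
  sorted[5] = qotopup$q  (last char: 'q')
  sorted[6] = qqotopup$  (last char: '$')
  sorted[7] = topup$qqo  (last char: 'o')
  sorted[8] = up$qqotop  (last char: 'p')
Last column: ptquoq$op
Original string S is at sorted index 6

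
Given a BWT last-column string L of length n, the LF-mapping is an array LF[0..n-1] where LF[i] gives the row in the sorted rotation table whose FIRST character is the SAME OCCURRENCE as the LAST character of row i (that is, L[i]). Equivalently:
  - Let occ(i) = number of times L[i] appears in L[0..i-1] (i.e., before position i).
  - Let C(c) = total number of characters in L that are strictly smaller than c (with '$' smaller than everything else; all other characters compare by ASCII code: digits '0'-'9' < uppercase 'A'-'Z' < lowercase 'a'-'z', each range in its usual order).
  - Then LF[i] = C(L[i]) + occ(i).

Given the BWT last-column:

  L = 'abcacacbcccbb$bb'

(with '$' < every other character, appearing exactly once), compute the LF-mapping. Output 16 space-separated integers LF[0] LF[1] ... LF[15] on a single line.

Char counts: '$':1, 'a':3, 'b':6, 'c':6
C (first-col start): C('$')=0, C('a')=1, C('b')=4, C('c')=10
L[0]='a': occ=0, LF[0]=C('a')+0=1+0=1
L[1]='b': occ=0, LF[1]=C('b')+0=4+0=4
L[2]='c': occ=0, LF[2]=C('c')+0=10+0=10
L[3]='a': occ=1, LF[3]=C('a')+1=1+1=2
L[4]='c': occ=1, LF[4]=C('c')+1=10+1=11
L[5]='a': occ=2, LF[5]=C('a')+2=1+2=3
L[6]='c': occ=2, LF[6]=C('c')+2=10+2=12
L[7]='b': occ=1, LF[7]=C('b')+1=4+1=5
L[8]='c': occ=3, LF[8]=C('c')+3=10+3=13
L[9]='c': occ=4, LF[9]=C('c')+4=10+4=14
L[10]='c': occ=5, LF[10]=C('c')+5=10+5=15
L[11]='b': occ=2, LF[11]=C('b')+2=4+2=6
L[12]='b': occ=3, LF[12]=C('b')+3=4+3=7
L[13]='$': occ=0, LF[13]=C('$')+0=0+0=0
L[14]='b': occ=4, LF[14]=C('b')+4=4+4=8
L[15]='b': occ=5, LF[15]=C('b')+5=4+5=9

Answer: 1 4 10 2 11 3 12 5 13 14 15 6 7 0 8 9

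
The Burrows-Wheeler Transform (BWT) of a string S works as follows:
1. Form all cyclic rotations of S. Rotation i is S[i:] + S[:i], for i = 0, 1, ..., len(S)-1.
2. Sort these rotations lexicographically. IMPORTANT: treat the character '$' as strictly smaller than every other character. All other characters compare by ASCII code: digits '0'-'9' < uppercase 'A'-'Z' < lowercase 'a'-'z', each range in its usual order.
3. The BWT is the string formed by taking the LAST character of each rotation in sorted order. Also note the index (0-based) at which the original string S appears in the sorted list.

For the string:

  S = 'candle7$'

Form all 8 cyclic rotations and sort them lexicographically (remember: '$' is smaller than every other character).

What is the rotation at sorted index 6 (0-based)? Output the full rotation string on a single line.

All 8 rotations (rotation i = S[i:]+S[:i]):
  rot[0] = candle7$
  rot[1] = andle7$c
  rot[2] = ndle7$ca
  rot[3] = dle7$can
  rot[4] = le7$cand
  rot[5] = e7$candl
  rot[6] = 7$candle
  rot[7] = $candle7
Sorted (with $ < everything):
  sorted[0] = $candle7
  sorted[1] = 7$candle
  sorted[2] = andle7$c
  sorted[3] = candle7$
  sorted[4] = dle7$can
  sorted[5] = e7$candl
  sorted[6] = le7$cand
  sorted[7] = ndle7$ca
sorted[6] = le7$cand

Answer: le7$cand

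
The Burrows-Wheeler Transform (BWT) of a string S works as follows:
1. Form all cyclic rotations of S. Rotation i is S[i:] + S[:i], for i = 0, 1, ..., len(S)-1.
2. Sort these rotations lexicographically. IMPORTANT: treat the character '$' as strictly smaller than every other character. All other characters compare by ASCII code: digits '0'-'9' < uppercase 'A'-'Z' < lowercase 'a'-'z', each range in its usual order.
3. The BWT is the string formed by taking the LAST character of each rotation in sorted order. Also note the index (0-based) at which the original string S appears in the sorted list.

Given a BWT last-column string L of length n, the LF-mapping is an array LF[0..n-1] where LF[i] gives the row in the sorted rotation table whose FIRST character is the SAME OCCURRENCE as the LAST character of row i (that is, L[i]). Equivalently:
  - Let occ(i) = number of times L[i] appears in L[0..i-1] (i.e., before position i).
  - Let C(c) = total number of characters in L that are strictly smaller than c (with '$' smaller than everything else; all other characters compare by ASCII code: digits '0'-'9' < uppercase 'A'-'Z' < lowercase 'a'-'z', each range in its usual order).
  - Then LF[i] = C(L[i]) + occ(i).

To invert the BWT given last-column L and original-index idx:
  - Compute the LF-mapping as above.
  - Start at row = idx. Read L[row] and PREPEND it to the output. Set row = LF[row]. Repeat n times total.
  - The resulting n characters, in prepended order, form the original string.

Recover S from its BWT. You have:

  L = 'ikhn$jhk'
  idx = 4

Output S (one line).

LF mapping: 3 5 1 7 0 4 2 6
Walk LF starting at row 4, prepending L[row]:
  step 1: row=4, L[4]='$', prepend. Next row=LF[4]=0
  step 2: row=0, L[0]='i', prepend. Next row=LF[0]=3
  step 3: row=3, L[3]='n', prepend. Next row=LF[3]=7
  step 4: row=7, L[7]='k', prepend. Next row=LF[7]=6
  step 5: row=6, L[6]='h', prepend. Next row=LF[6]=2
  step 6: row=2, L[2]='h', prepend. Next row=LF[2]=1
  step 7: row=1, L[1]='k', prepend. Next row=LF[1]=5
  step 8: row=5, L[5]='j', prepend. Next row=LF[5]=4
Reversed output: jkhhkni$

Answer: jkhhkni$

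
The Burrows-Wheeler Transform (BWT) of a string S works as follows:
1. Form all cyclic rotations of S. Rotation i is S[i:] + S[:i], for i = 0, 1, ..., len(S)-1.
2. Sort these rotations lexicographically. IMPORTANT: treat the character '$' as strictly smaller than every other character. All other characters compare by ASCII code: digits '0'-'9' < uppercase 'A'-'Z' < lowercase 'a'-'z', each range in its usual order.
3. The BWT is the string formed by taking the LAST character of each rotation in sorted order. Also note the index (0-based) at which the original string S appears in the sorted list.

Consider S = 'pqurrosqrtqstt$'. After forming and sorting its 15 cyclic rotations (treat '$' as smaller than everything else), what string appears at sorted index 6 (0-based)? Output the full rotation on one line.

All 15 rotations (rotation i = S[i:]+S[:i]):
  rot[0] = pqurrosqrtqstt$
  rot[1] = qurrosqrtqstt$p
  rot[2] = urrosqrtqstt$pq
  rot[3] = rrosqrtqstt$pqu
  rot[4] = rosqrtqstt$pqur
  rot[5] = osqrtqstt$pqurr
  rot[6] = sqrtqstt$pqurro
  rot[7] = qrtqstt$pqurros
  rot[8] = rtqstt$pqurrosq
  rot[9] = tqstt$pqurrosqr
  rot[10] = qstt$pqurrosqrt
  rot[11] = stt$pqurrosqrtq
  rot[12] = tt$pqurrosqrtqs
  rot[13] = t$pqurrosqrtqst
  rot[14] = $pqurrosqrtqstt
Sorted (with $ < everything):
  sorted[0] = $pqurrosqrtqstt
  sorted[1] = osqrtqstt$pqurr
  sorted[2] = pqurrosqrtqstt$
  sorted[3] = qrtqstt$pqurros
  sorted[4] = qstt$pqurrosqrt
  sorted[5] = qurrosqrtqstt$p
  sorted[6] = rosqrtqstt$pqur
  sorted[7] = rrosqrtqstt$pqu
  sorted[8] = rtqstt$pqurrosq
  sorted[9] = sqrtqstt$pqurro
  sorted[10] = stt$pqurrosqrtq
  sorted[11] = t$pqurrosqrtqst
  sorted[12] = tqstt$pqurrosqr
  sorted[13] = tt$pqurrosqrtqs
  sorted[14] = urrosqrtqstt$pq
sorted[6] = rosqrtqstt$pqur

Answer: rosqrtqstt$pqur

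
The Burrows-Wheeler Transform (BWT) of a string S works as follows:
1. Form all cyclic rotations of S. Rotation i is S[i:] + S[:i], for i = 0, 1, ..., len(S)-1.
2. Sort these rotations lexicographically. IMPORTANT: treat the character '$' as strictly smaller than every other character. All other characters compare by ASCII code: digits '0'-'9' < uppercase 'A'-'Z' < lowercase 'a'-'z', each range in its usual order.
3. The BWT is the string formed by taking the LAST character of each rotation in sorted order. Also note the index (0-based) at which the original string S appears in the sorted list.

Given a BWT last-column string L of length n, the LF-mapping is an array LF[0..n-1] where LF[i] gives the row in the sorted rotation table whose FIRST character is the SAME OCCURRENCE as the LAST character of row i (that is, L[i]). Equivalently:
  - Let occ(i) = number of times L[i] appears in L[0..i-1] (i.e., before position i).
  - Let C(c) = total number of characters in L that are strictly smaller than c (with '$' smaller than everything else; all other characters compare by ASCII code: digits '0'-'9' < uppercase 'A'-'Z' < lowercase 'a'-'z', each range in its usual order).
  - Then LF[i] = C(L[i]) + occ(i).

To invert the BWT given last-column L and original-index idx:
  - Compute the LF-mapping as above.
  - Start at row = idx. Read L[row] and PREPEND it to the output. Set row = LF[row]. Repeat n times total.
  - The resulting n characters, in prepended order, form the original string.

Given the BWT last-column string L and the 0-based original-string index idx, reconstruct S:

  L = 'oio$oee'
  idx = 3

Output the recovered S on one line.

LF mapping: 4 3 5 0 6 1 2
Walk LF starting at row 3, prepending L[row]:
  step 1: row=3, L[3]='$', prepend. Next row=LF[3]=0
  step 2: row=0, L[0]='o', prepend. Next row=LF[0]=4
  step 3: row=4, L[4]='o', prepend. Next row=LF[4]=6
  step 4: row=6, L[6]='e', prepend. Next row=LF[6]=2
  step 5: row=2, L[2]='o', prepend. Next row=LF[2]=5
  step 6: row=5, L[5]='e', prepend. Next row=LF[5]=1
  step 7: row=1, L[1]='i', prepend. Next row=LF[1]=3
Reversed output: ieoeoo$

Answer: ieoeoo$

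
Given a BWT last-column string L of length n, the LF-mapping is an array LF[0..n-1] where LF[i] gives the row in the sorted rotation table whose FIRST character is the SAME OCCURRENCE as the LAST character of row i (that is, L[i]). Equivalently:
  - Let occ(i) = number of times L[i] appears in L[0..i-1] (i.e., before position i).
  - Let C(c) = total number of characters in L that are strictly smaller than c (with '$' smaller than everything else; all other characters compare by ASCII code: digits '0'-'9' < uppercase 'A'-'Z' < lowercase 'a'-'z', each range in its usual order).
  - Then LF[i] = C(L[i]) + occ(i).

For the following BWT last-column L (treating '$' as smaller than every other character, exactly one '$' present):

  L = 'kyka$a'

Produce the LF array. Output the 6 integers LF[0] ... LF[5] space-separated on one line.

Answer: 3 5 4 1 0 2

Derivation:
Char counts: '$':1, 'a':2, 'k':2, 'y':1
C (first-col start): C('$')=0, C('a')=1, C('k')=3, C('y')=5
L[0]='k': occ=0, LF[0]=C('k')+0=3+0=3
L[1]='y': occ=0, LF[1]=C('y')+0=5+0=5
L[2]='k': occ=1, LF[2]=C('k')+1=3+1=4
L[3]='a': occ=0, LF[3]=C('a')+0=1+0=1
L[4]='$': occ=0, LF[4]=C('$')+0=0+0=0
L[5]='a': occ=1, LF[5]=C('a')+1=1+1=2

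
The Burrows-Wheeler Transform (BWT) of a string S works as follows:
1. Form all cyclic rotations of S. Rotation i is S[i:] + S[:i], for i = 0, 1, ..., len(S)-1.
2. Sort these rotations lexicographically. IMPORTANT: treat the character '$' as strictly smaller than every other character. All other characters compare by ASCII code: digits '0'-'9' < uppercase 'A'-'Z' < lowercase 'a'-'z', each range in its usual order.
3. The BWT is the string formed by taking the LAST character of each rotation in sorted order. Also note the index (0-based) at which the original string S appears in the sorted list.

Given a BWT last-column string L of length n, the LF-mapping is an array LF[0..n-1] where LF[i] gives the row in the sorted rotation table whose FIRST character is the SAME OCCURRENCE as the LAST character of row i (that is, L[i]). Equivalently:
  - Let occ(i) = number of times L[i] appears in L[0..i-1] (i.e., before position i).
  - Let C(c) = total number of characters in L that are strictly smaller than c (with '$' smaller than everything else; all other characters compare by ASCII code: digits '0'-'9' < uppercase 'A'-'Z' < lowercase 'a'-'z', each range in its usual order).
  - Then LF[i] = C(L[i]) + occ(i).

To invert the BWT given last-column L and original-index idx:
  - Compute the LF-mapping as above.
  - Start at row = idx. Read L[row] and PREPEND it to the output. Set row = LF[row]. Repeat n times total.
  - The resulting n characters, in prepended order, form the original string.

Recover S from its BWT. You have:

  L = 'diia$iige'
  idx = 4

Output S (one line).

Answer: giiaeiid$

Derivation:
LF mapping: 2 5 6 1 0 7 8 4 3
Walk LF starting at row 4, prepending L[row]:
  step 1: row=4, L[4]='$', prepend. Next row=LF[4]=0
  step 2: row=0, L[0]='d', prepend. Next row=LF[0]=2
  step 3: row=2, L[2]='i', prepend. Next row=LF[2]=6
  step 4: row=6, L[6]='i', prepend. Next row=LF[6]=8
  step 5: row=8, L[8]='e', prepend. Next row=LF[8]=3
  step 6: row=3, L[3]='a', prepend. Next row=LF[3]=1
  step 7: row=1, L[1]='i', prepend. Next row=LF[1]=5
  step 8: row=5, L[5]='i', prepend. Next row=LF[5]=7
  step 9: row=7, L[7]='g', prepend. Next row=LF[7]=4
Reversed output: giiaeiid$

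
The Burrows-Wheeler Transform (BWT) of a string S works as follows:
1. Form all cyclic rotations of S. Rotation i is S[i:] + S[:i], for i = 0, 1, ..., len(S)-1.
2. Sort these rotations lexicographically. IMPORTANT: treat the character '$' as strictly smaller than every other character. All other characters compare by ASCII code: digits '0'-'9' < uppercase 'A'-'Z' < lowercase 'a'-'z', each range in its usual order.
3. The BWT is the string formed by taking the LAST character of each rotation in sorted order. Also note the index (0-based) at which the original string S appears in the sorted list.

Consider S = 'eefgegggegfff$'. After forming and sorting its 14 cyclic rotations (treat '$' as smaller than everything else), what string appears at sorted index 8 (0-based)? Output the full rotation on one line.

Answer: fgegggegfff$ee

Derivation:
All 14 rotations (rotation i = S[i:]+S[:i]):
  rot[0] = eefgegggegfff$
  rot[1] = efgegggegfff$e
  rot[2] = fgegggegfff$ee
  rot[3] = gegggegfff$eef
  rot[4] = egggegfff$eefg
  rot[5] = gggegfff$eefge
  rot[6] = ggegfff$eefgeg
  rot[7] = gegfff$eefgegg
  rot[8] = egfff$eefgeggg
  rot[9] = gfff$eefgeggge
  rot[10] = fff$eefgegggeg
  rot[11] = ff$eefgegggegf
  rot[12] = f$eefgegggegff
  rot[13] = $eefgegggegfff
Sorted (with $ < everything):
  sorted[0] = $eefgegggegfff
  sorted[1] = eefgegggegfff$
  sorted[2] = efgegggegfff$e
  sorted[3] = egfff$eefgeggg
  sorted[4] = egggegfff$eefg
  sorted[5] = f$eefgegggegff
  sorted[6] = ff$eefgegggegf
  sorted[7] = fff$eefgegggeg
  sorted[8] = fgegggegfff$ee
  sorted[9] = gegfff$eefgegg
  sorted[10] = gegggegfff$eef
  sorted[11] = gfff$eefgeggge
  sorted[12] = ggegfff$eefgeg
  sorted[13] = gggegfff$eefge
sorted[8] = fgegggegfff$ee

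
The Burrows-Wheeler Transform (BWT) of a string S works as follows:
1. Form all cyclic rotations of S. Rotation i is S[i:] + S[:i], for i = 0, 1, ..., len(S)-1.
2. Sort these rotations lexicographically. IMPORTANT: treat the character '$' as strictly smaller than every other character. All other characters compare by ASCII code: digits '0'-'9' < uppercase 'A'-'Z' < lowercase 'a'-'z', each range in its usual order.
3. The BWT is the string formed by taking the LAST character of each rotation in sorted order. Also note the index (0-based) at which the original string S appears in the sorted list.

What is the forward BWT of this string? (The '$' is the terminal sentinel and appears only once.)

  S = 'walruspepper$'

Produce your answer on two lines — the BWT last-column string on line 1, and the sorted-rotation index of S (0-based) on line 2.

All 13 rotations (rotation i = S[i:]+S[:i]):
  rot[0] = walruspepper$
  rot[1] = alruspepper$w
  rot[2] = lruspepper$wa
  rot[3] = ruspepper$wal
  rot[4] = uspepper$walr
  rot[5] = spepper$walru
  rot[6] = pepper$walrus
  rot[7] = epper$walrusp
  rot[8] = pper$walruspe
  rot[9] = per$walruspep
  rot[10] = er$walruspepp
  rot[11] = r$walruspeppe
  rot[12] = $walruspepper
Sorted (with $ < everything):
  sorted[0] = $walruspepper  (last char: 'r')
  sorted[1] = alruspepper$w  (last char: 'w')
  sorted[2] = epper$walrusp  (last char: 'p')
  sorted[3] = er$walruspepp  (last char: 'p')
  sorted[4] = lruspepper$wa  (last char: 'a')
  sorted[5] = pepper$walrus  (last char: 's')
  sorted[6] = per$walruspep  (last char: 'p')
  sorted[7] = pper$walruspe  (last char: 'e')
  sorted[8] = r$walruspeppe  (last char: 'e')
  sorted[9] = ruspepper$wal  (last char: 'l')
  sorted[10] = spepper$walru  (last char: 'u')
  sorted[11] = uspepper$walr  (last char: 'r')
  sorted[12] = walruspepper$  (last char: '$')
Last column: rwppaspeelur$
Original string S is at sorted index 12

Answer: rwppaspeelur$
12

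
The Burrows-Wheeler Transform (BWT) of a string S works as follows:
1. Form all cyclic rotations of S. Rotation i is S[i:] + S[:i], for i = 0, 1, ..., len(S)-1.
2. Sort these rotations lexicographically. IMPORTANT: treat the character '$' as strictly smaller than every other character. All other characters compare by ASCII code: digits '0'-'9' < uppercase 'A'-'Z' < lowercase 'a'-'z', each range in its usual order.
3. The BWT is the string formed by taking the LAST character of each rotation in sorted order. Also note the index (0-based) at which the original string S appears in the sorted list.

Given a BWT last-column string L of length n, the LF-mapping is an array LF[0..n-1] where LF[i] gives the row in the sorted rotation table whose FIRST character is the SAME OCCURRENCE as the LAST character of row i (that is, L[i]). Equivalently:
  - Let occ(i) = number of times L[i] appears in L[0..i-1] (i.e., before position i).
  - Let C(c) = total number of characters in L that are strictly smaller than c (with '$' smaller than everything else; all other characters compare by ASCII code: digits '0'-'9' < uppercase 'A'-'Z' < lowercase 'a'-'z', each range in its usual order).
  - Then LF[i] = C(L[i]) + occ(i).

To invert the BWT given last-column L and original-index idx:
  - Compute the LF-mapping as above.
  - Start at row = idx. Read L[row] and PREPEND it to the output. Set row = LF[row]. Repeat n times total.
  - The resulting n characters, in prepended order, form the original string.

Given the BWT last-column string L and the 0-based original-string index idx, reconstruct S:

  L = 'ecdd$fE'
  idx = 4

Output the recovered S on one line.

LF mapping: 5 2 3 4 0 6 1
Walk LF starting at row 4, prepending L[row]:
  step 1: row=4, L[4]='$', prepend. Next row=LF[4]=0
  step 2: row=0, L[0]='e', prepend. Next row=LF[0]=5
  step 3: row=5, L[5]='f', prepend. Next row=LF[5]=6
  step 4: row=6, L[6]='E', prepend. Next row=LF[6]=1
  step 5: row=1, L[1]='c', prepend. Next row=LF[1]=2
  step 6: row=2, L[2]='d', prepend. Next row=LF[2]=3
  step 7: row=3, L[3]='d', prepend. Next row=LF[3]=4
Reversed output: ddcEfe$

Answer: ddcEfe$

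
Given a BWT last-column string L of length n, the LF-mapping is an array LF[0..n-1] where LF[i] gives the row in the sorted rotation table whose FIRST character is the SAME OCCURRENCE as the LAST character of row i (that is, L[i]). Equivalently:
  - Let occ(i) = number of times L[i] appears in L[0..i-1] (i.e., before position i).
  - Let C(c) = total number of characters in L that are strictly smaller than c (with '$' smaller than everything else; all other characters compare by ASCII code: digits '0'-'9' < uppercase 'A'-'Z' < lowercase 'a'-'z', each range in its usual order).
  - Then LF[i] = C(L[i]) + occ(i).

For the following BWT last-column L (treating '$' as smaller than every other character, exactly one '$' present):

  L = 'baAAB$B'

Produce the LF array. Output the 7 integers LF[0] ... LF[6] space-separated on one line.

Char counts: '$':1, 'A':2, 'B':2, 'a':1, 'b':1
C (first-col start): C('$')=0, C('A')=1, C('B')=3, C('a')=5, C('b')=6
L[0]='b': occ=0, LF[0]=C('b')+0=6+0=6
L[1]='a': occ=0, LF[1]=C('a')+0=5+0=5
L[2]='A': occ=0, LF[2]=C('A')+0=1+0=1
L[3]='A': occ=1, LF[3]=C('A')+1=1+1=2
L[4]='B': occ=0, LF[4]=C('B')+0=3+0=3
L[5]='$': occ=0, LF[5]=C('$')+0=0+0=0
L[6]='B': occ=1, LF[6]=C('B')+1=3+1=4

Answer: 6 5 1 2 3 0 4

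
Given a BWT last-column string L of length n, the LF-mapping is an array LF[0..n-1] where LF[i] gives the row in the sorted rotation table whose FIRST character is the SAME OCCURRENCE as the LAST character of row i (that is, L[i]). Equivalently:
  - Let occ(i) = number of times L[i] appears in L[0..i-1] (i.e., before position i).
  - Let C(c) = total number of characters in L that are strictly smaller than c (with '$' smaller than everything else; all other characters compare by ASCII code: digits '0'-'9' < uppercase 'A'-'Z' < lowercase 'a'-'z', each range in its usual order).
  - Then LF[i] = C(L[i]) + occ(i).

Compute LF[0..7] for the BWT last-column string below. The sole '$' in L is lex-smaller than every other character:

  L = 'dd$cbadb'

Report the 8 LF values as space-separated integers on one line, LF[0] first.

Answer: 5 6 0 4 2 1 7 3

Derivation:
Char counts: '$':1, 'a':1, 'b':2, 'c':1, 'd':3
C (first-col start): C('$')=0, C('a')=1, C('b')=2, C('c')=4, C('d')=5
L[0]='d': occ=0, LF[0]=C('d')+0=5+0=5
L[1]='d': occ=1, LF[1]=C('d')+1=5+1=6
L[2]='$': occ=0, LF[2]=C('$')+0=0+0=0
L[3]='c': occ=0, LF[3]=C('c')+0=4+0=4
L[4]='b': occ=0, LF[4]=C('b')+0=2+0=2
L[5]='a': occ=0, LF[5]=C('a')+0=1+0=1
L[6]='d': occ=2, LF[6]=C('d')+2=5+2=7
L[7]='b': occ=1, LF[7]=C('b')+1=2+1=3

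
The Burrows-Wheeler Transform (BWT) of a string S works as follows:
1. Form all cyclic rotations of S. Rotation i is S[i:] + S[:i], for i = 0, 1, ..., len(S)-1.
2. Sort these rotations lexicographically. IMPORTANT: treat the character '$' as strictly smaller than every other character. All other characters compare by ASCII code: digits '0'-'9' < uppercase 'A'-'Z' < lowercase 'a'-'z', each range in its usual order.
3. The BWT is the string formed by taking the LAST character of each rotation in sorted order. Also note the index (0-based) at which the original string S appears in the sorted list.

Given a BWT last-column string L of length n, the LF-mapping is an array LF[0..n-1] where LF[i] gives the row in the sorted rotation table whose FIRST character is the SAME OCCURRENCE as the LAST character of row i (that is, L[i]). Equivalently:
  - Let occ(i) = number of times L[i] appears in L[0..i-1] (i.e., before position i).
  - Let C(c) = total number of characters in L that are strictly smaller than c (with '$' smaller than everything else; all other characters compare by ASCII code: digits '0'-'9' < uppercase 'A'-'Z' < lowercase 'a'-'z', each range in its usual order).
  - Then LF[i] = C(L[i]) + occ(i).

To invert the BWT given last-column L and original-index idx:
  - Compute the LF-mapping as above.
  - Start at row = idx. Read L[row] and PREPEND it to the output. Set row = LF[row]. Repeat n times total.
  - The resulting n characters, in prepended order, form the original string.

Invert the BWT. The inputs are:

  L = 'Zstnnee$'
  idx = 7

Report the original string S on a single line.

LF mapping: 1 6 7 4 5 2 3 0
Walk LF starting at row 7, prepending L[row]:
  step 1: row=7, L[7]='$', prepend. Next row=LF[7]=0
  step 2: row=0, L[0]='Z', prepend. Next row=LF[0]=1
  step 3: row=1, L[1]='s', prepend. Next row=LF[1]=6
  step 4: row=6, L[6]='e', prepend. Next row=LF[6]=3
  step 5: row=3, L[3]='n', prepend. Next row=LF[3]=4
  step 6: row=4, L[4]='n', prepend. Next row=LF[4]=5
  step 7: row=5, L[5]='e', prepend. Next row=LF[5]=2
  step 8: row=2, L[2]='t', prepend. Next row=LF[2]=7
Reversed output: tennesZ$

Answer: tennesZ$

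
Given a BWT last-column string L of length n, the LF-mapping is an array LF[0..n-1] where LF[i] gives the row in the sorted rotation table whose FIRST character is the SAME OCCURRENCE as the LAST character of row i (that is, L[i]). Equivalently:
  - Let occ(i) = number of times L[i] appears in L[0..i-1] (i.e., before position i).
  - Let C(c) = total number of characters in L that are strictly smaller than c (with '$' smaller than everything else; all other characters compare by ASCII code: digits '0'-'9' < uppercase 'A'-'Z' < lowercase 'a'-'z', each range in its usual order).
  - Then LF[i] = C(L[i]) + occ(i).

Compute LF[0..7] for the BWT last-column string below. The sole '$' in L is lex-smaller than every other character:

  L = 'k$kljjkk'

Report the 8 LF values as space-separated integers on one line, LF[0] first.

Answer: 3 0 4 7 1 2 5 6

Derivation:
Char counts: '$':1, 'j':2, 'k':4, 'l':1
C (first-col start): C('$')=0, C('j')=1, C('k')=3, C('l')=7
L[0]='k': occ=0, LF[0]=C('k')+0=3+0=3
L[1]='$': occ=0, LF[1]=C('$')+0=0+0=0
L[2]='k': occ=1, LF[2]=C('k')+1=3+1=4
L[3]='l': occ=0, LF[3]=C('l')+0=7+0=7
L[4]='j': occ=0, LF[4]=C('j')+0=1+0=1
L[5]='j': occ=1, LF[5]=C('j')+1=1+1=2
L[6]='k': occ=2, LF[6]=C('k')+2=3+2=5
L[7]='k': occ=3, LF[7]=C('k')+3=3+3=6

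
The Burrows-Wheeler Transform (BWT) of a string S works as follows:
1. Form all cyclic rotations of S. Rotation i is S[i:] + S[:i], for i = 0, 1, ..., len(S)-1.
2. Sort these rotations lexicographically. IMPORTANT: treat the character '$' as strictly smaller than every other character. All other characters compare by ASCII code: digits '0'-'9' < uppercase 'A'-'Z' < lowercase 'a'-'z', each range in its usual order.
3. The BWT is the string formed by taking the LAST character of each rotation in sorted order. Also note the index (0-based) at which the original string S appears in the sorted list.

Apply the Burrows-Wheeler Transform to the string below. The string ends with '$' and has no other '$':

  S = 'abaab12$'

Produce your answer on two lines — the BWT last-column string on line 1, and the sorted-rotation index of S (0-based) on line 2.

Answer: 2b1ba$aa
5

Derivation:
All 8 rotations (rotation i = S[i:]+S[:i]):
  rot[0] = abaab12$
  rot[1] = baab12$a
  rot[2] = aab12$ab
  rot[3] = ab12$aba
  rot[4] = b12$abaa
  rot[5] = 12$abaab
  rot[6] = 2$abaab1
  rot[7] = $abaab12
Sorted (with $ < everything):
  sorted[0] = $abaab12  (last char: '2')
  sorted[1] = 12$abaab  (last char: 'b')
  sorted[2] = 2$abaab1  (last char: '1')
  sorted[3] = aab12$ab  (last char: 'b')
  sorted[4] = ab12$aba  (last char: 'a')
  sorted[5] = abaab12$  (last char: '$')
  sorted[6] = b12$abaa  (last char: 'a')
  sorted[7] = baab12$a  (last char: 'a')
Last column: 2b1ba$aa
Original string S is at sorted index 5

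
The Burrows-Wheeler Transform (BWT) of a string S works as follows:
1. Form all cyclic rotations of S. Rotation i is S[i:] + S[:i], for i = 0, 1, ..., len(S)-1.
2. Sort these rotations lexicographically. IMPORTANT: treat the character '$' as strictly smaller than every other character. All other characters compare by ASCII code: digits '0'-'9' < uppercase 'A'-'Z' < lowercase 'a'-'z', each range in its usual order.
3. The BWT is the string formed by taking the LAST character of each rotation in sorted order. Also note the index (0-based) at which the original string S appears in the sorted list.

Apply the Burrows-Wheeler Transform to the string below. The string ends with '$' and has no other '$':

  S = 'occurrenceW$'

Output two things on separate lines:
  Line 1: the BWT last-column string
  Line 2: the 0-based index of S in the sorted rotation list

Answer: Weonccre$ruc
8

Derivation:
All 12 rotations (rotation i = S[i:]+S[:i]):
  rot[0] = occurrenceW$
  rot[1] = ccurrenceW$o
  rot[2] = currenceW$oc
  rot[3] = urrenceW$occ
  rot[4] = rrenceW$occu
  rot[5] = renceW$occur
  rot[6] = enceW$occurr
  rot[7] = nceW$occurre
  rot[8] = ceW$occurren
  rot[9] = eW$occurrenc
  rot[10] = W$occurrence
  rot[11] = $occurrenceW
Sorted (with $ < everything):
  sorted[0] = $occurrenceW  (last char: 'W')
  sorted[1] = W$occurrence  (last char: 'e')
  sorted[2] = ccurrenceW$o  (last char: 'o')
  sorted[3] = ceW$occurren  (last char: 'n')
  sorted[4] = currenceW$oc  (last char: 'c')
  sorted[5] = eW$occurrenc  (last char: 'c')
  sorted[6] = enceW$occurr  (last char: 'r')
  sorted[7] = nceW$occurre  (last char: 'e')
  sorted[8] = occurrenceW$  (last char: '$')
  sorted[9] = renceW$occur  (last char: 'r')
  sorted[10] = rrenceW$occu  (last char: 'u')
  sorted[11] = urrenceW$occ  (last char: 'c')
Last column: Weonccre$ruc
Original string S is at sorted index 8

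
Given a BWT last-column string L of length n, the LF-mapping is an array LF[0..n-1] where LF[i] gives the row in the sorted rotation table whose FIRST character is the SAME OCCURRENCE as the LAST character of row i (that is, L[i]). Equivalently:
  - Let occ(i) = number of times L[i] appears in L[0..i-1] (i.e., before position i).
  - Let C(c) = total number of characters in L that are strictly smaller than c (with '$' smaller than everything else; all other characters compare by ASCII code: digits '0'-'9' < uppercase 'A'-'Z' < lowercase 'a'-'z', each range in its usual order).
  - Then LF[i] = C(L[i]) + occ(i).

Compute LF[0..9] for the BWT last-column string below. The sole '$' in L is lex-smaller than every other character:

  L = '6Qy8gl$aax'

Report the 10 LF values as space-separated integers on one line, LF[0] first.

Answer: 1 3 9 2 6 7 0 4 5 8

Derivation:
Char counts: '$':1, '6':1, '8':1, 'Q':1, 'a':2, 'g':1, 'l':1, 'x':1, 'y':1
C (first-col start): C('$')=0, C('6')=1, C('8')=2, C('Q')=3, C('a')=4, C('g')=6, C('l')=7, C('x')=8, C('y')=9
L[0]='6': occ=0, LF[0]=C('6')+0=1+0=1
L[1]='Q': occ=0, LF[1]=C('Q')+0=3+0=3
L[2]='y': occ=0, LF[2]=C('y')+0=9+0=9
L[3]='8': occ=0, LF[3]=C('8')+0=2+0=2
L[4]='g': occ=0, LF[4]=C('g')+0=6+0=6
L[5]='l': occ=0, LF[5]=C('l')+0=7+0=7
L[6]='$': occ=0, LF[6]=C('$')+0=0+0=0
L[7]='a': occ=0, LF[7]=C('a')+0=4+0=4
L[8]='a': occ=1, LF[8]=C('a')+1=4+1=5
L[9]='x': occ=0, LF[9]=C('x')+0=8+0=8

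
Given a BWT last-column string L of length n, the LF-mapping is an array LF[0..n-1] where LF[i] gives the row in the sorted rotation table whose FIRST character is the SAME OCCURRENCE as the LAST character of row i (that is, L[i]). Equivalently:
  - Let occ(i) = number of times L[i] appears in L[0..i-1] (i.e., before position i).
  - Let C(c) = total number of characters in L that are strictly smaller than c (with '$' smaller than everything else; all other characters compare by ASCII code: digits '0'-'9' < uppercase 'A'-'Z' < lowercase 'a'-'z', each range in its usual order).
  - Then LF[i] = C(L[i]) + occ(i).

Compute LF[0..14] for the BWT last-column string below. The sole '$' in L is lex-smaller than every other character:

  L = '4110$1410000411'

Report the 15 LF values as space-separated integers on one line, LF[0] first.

Char counts: '$':1, '0':5, '1':6, '4':3
C (first-col start): C('$')=0, C('0')=1, C('1')=6, C('4')=12
L[0]='4': occ=0, LF[0]=C('4')+0=12+0=12
L[1]='1': occ=0, LF[1]=C('1')+0=6+0=6
L[2]='1': occ=1, LF[2]=C('1')+1=6+1=7
L[3]='0': occ=0, LF[3]=C('0')+0=1+0=1
L[4]='$': occ=0, LF[4]=C('$')+0=0+0=0
L[5]='1': occ=2, LF[5]=C('1')+2=6+2=8
L[6]='4': occ=1, LF[6]=C('4')+1=12+1=13
L[7]='1': occ=3, LF[7]=C('1')+3=6+3=9
L[8]='0': occ=1, LF[8]=C('0')+1=1+1=2
L[9]='0': occ=2, LF[9]=C('0')+2=1+2=3
L[10]='0': occ=3, LF[10]=C('0')+3=1+3=4
L[11]='0': occ=4, LF[11]=C('0')+4=1+4=5
L[12]='4': occ=2, LF[12]=C('4')+2=12+2=14
L[13]='1': occ=4, LF[13]=C('1')+4=6+4=10
L[14]='1': occ=5, LF[14]=C('1')+5=6+5=11

Answer: 12 6 7 1 0 8 13 9 2 3 4 5 14 10 11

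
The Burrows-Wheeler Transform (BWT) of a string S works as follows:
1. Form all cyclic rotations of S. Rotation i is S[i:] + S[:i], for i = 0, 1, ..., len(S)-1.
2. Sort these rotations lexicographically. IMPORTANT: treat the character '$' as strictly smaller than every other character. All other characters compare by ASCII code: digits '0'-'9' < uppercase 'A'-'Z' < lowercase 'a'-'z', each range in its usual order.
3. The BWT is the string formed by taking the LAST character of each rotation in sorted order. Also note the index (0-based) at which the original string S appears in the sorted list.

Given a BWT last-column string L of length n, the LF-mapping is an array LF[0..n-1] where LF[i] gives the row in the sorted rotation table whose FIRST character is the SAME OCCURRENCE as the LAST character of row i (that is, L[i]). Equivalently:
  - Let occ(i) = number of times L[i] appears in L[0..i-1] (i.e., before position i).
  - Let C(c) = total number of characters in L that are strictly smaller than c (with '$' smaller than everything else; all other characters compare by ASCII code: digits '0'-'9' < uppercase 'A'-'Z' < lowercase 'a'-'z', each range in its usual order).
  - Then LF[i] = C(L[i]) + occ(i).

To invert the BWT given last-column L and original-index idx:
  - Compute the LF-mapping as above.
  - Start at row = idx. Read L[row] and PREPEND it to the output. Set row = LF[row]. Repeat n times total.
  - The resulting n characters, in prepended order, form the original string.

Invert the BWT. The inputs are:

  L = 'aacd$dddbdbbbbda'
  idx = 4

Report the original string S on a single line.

Answer: bbdbdbdbdaddcaa$

Derivation:
LF mapping: 1 2 9 10 0 11 12 13 4 14 5 6 7 8 15 3
Walk LF starting at row 4, prepending L[row]:
  step 1: row=4, L[4]='$', prepend. Next row=LF[4]=0
  step 2: row=0, L[0]='a', prepend. Next row=LF[0]=1
  step 3: row=1, L[1]='a', prepend. Next row=LF[1]=2
  step 4: row=2, L[2]='c', prepend. Next row=LF[2]=9
  step 5: row=9, L[9]='d', prepend. Next row=LF[9]=14
  step 6: row=14, L[14]='d', prepend. Next row=LF[14]=15
  step 7: row=15, L[15]='a', prepend. Next row=LF[15]=3
  step 8: row=3, L[3]='d', prepend. Next row=LF[3]=10
  step 9: row=10, L[10]='b', prepend. Next row=LF[10]=5
  step 10: row=5, L[5]='d', prepend. Next row=LF[5]=11
  step 11: row=11, L[11]='b', prepend. Next row=LF[11]=6
  step 12: row=6, L[6]='d', prepend. Next row=LF[6]=12
  step 13: row=12, L[12]='b', prepend. Next row=LF[12]=7
  step 14: row=7, L[7]='d', prepend. Next row=LF[7]=13
  step 15: row=13, L[13]='b', prepend. Next row=LF[13]=8
  step 16: row=8, L[8]='b', prepend. Next row=LF[8]=4
Reversed output: bbdbdbdbdaddcaa$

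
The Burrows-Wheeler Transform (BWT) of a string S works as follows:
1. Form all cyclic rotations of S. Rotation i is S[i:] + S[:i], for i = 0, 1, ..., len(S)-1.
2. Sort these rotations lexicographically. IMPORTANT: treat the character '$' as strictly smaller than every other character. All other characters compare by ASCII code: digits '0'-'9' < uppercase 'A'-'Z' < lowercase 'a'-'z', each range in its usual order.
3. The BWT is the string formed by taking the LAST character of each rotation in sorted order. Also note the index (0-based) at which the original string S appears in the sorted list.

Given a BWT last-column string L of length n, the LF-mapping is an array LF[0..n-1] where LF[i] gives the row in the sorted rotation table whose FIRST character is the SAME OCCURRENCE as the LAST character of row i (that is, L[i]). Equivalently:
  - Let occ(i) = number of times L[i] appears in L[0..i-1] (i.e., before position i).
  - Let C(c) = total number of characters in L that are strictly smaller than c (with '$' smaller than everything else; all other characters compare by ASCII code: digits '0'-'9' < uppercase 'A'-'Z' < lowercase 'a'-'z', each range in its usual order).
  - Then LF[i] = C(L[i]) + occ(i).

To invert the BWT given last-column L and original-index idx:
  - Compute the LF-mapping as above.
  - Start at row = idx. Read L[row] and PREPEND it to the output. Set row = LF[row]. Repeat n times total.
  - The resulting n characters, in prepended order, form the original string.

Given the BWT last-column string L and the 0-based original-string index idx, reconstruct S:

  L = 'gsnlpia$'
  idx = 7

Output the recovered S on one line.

LF mapping: 2 7 5 4 6 3 1 0
Walk LF starting at row 7, prepending L[row]:
  step 1: row=7, L[7]='$', prepend. Next row=LF[7]=0
  step 2: row=0, L[0]='g', prepend. Next row=LF[0]=2
  step 3: row=2, L[2]='n', prepend. Next row=LF[2]=5
  step 4: row=5, L[5]='i', prepend. Next row=LF[5]=3
  step 5: row=3, L[3]='l', prepend. Next row=LF[3]=4
  step 6: row=4, L[4]='p', prepend. Next row=LF[4]=6
  step 7: row=6, L[6]='a', prepend. Next row=LF[6]=1
  step 8: row=1, L[1]='s', prepend. Next row=LF[1]=7
Reversed output: sapling$

Answer: sapling$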